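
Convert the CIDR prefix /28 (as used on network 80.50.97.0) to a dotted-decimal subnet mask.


/28 means 28 network bits, 4 host bits
Binary: 11111111111111111111111111110000
Mask: 255.255.255.240


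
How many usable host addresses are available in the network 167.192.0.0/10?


Host bits = 32 - 10 = 22
Total addresses = 2^22 = 4194304
Usable = total - 2 (network and broadcast)
Usable hosts: 4194302


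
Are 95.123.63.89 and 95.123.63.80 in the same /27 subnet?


Mask: 255.255.255.224
95.123.63.89 AND mask = 95.123.63.64
95.123.63.80 AND mask = 95.123.63.64
Yes, same subnet (95.123.63.64)


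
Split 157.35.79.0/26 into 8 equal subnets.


New prefix = 26 + 3 = 29
Each subnet has 8 addresses
  157.35.79.0/29
  157.35.79.8/29
  157.35.79.16/29
  157.35.79.24/29
  157.35.79.32/29
  157.35.79.40/29
  157.35.79.48/29
  157.35.79.56/29
Subnets: 157.35.79.0/29, 157.35.79.8/29, 157.35.79.16/29, 157.35.79.24/29, 157.35.79.32/29, 157.35.79.40/29, 157.35.79.48/29, 157.35.79.56/29


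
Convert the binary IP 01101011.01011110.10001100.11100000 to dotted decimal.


01101011 = 107
01011110 = 94
10001100 = 140
11100000 = 224
IP: 107.94.140.224


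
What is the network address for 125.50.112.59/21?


IP:   01111101.00110010.01110000.00111011
Mask: 11111111.11111111.11111000.00000000
AND operation:
Net:  01111101.00110010.01110000.00000000
Network: 125.50.112.0/21


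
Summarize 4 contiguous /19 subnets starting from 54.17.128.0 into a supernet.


Original prefix: /19
Number of subnets: 4 = 2^2
New prefix = 19 - 2 = 17
Supernet: 54.17.128.0/17


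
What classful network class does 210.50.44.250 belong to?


First octet: 210
Binary: 11010010
110xxxxx -> Class C (192-223)
Class C, default mask 255.255.255.0 (/24)


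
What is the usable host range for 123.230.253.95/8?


Network: 123.0.0.0
Broadcast: 123.255.255.255
First usable = network + 1
Last usable = broadcast - 1
Range: 123.0.0.1 to 123.255.255.254


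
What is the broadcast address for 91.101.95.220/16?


Network: 91.101.0.0/16
Host bits = 16
Set all host bits to 1:
Broadcast: 91.101.255.255


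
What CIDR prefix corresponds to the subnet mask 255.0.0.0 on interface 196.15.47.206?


Binary: 11111111.00000000.00000000.00000000
Count leading 1s
Prefix: /8


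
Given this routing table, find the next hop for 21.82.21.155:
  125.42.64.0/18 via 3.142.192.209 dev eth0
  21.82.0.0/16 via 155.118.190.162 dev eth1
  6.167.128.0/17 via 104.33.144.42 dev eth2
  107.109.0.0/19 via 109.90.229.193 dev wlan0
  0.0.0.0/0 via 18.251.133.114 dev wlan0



Longest prefix match for 21.82.21.155:
  /18 125.42.64.0: no
  /16 21.82.0.0: MATCH
  /17 6.167.128.0: no
  /19 107.109.0.0: no
  /0 0.0.0.0: MATCH
Selected: next-hop 155.118.190.162 via eth1 (matched /16)


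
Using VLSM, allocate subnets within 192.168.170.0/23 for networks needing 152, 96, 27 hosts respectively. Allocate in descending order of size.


152 hosts -> /24 (254 usable): 192.168.170.0/24
96 hosts -> /25 (126 usable): 192.168.171.0/25
27 hosts -> /27 (30 usable): 192.168.171.128/27
Allocation: 192.168.170.0/24 (152 hosts, 254 usable); 192.168.171.0/25 (96 hosts, 126 usable); 192.168.171.128/27 (27 hosts, 30 usable)


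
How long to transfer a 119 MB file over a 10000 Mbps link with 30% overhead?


Effective throughput = 10000 * (1 - 30/100) = 7000 Mbps
File size in Mb = 119 * 8 = 952 Mb
Time = 952 / 7000
Time = 0.136 seconds


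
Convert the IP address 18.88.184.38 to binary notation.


18 = 00010010
88 = 01011000
184 = 10111000
38 = 00100110
Binary: 00010010.01011000.10111000.00100110


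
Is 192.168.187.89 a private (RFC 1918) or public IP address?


RFC 1918 private ranges:
  10.0.0.0/8 (10.0.0.0 - 10.255.255.255)
  172.16.0.0/12 (172.16.0.0 - 172.31.255.255)
  192.168.0.0/16 (192.168.0.0 - 192.168.255.255)
Private (in 192.168.0.0/16)


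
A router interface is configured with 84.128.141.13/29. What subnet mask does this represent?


/29 means 29 network bits, 3 host bits
Binary: 11111111111111111111111111111000
Mask: 255.255.255.248


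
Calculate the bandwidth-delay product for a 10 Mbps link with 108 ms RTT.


BDP = bandwidth * RTT
= 10 Mbps * 108 ms
= 10 * 1e6 * 108 / 1000 bits
= 1080000 bits
= 135000 bytes
= 131.8359 KB
BDP = 1080000 bits (135000 bytes)


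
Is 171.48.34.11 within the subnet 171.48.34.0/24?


Subnet network: 171.48.34.0
Test IP AND mask: 171.48.34.0
Yes, 171.48.34.11 is in 171.48.34.0/24


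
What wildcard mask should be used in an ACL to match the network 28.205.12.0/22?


Subnet mask: 255.255.252.0
Wildcard = 255.255.255.255 - subnet mask
255 - 255 = 0
255 - 255 = 0
255 - 252 = 3
255 - 0 = 255
Wildcard: 0.0.3.255


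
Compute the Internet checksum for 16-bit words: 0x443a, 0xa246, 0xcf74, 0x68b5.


Sum all words (with carry folding):
+ 0x443a = 0x443a
+ 0xa246 = 0xe680
+ 0xcf74 = 0xb5f5
+ 0x68b5 = 0x1eab
One's complement: ~0x1eab
Checksum = 0xe154


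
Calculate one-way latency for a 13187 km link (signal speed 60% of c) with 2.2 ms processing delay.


Speed = 0.6 * 3e5 km/s = 180000 km/s
Propagation delay = 13187 / 180000 = 0.0733 s = 73.2611 ms
Processing delay = 2.2 ms
Total one-way latency = 75.4611 ms


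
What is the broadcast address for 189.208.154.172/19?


Network: 189.208.128.0/19
Host bits = 13
Set all host bits to 1:
Broadcast: 189.208.159.255


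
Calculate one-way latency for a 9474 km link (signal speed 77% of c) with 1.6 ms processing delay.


Speed = 0.77 * 3e5 km/s = 231000 km/s
Propagation delay = 9474 / 231000 = 0.041 s = 41.013 ms
Processing delay = 1.6 ms
Total one-way latency = 42.613 ms


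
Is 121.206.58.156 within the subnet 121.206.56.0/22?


Subnet network: 121.206.56.0
Test IP AND mask: 121.206.56.0
Yes, 121.206.58.156 is in 121.206.56.0/22


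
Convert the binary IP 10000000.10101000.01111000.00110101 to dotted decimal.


10000000 = 128
10101000 = 168
01111000 = 120
00110101 = 53
IP: 128.168.120.53


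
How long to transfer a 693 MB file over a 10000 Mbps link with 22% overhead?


Effective throughput = 10000 * (1 - 22/100) = 7800 Mbps
File size in Mb = 693 * 8 = 5544 Mb
Time = 5544 / 7800
Time = 0.7108 seconds


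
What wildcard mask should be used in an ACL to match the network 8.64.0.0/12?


Subnet mask: 255.240.0.0
Wildcard = 255.255.255.255 - subnet mask
255 - 255 = 0
255 - 240 = 15
255 - 0 = 255
255 - 0 = 255
Wildcard: 0.15.255.255


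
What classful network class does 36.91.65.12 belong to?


First octet: 36
Binary: 00100100
0xxxxxxx -> Class A (1-126)
Class A, default mask 255.0.0.0 (/8)


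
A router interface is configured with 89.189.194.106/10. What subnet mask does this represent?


/10 means 10 network bits, 22 host bits
Binary: 11111111110000000000000000000000
Mask: 255.192.0.0


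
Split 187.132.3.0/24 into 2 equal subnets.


New prefix = 24 + 1 = 25
Each subnet has 128 addresses
  187.132.3.0/25
  187.132.3.128/25
Subnets: 187.132.3.0/25, 187.132.3.128/25


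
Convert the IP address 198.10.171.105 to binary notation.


198 = 11000110
10 = 00001010
171 = 10101011
105 = 01101001
Binary: 11000110.00001010.10101011.01101001


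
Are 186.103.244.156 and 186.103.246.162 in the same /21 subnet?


Mask: 255.255.248.0
186.103.244.156 AND mask = 186.103.240.0
186.103.246.162 AND mask = 186.103.240.0
Yes, same subnet (186.103.240.0)


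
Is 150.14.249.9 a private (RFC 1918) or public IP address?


RFC 1918 private ranges:
  10.0.0.0/8 (10.0.0.0 - 10.255.255.255)
  172.16.0.0/12 (172.16.0.0 - 172.31.255.255)
  192.168.0.0/16 (192.168.0.0 - 192.168.255.255)
Public (not in any RFC 1918 range)


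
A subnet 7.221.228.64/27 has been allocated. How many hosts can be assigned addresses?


Host bits = 32 - 27 = 5
Total addresses = 2^5 = 32
Usable = total - 2 (network and broadcast)
Usable hosts: 30


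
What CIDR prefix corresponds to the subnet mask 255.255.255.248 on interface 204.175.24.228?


Binary: 11111111.11111111.11111111.11111000
Count leading 1s
Prefix: /29


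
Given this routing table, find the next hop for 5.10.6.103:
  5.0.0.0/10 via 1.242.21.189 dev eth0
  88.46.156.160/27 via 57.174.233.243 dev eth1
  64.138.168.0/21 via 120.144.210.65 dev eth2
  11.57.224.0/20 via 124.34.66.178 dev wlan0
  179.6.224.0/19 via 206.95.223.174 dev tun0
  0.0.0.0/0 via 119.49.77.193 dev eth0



Longest prefix match for 5.10.6.103:
  /10 5.0.0.0: MATCH
  /27 88.46.156.160: no
  /21 64.138.168.0: no
  /20 11.57.224.0: no
  /19 179.6.224.0: no
  /0 0.0.0.0: MATCH
Selected: next-hop 1.242.21.189 via eth0 (matched /10)


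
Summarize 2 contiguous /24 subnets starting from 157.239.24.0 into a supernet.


Original prefix: /24
Number of subnets: 2 = 2^1
New prefix = 24 - 1 = 23
Supernet: 157.239.24.0/23


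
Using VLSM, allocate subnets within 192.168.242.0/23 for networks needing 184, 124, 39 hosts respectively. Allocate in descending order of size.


184 hosts -> /24 (254 usable): 192.168.242.0/24
124 hosts -> /25 (126 usable): 192.168.243.0/25
39 hosts -> /26 (62 usable): 192.168.243.128/26
Allocation: 192.168.242.0/24 (184 hosts, 254 usable); 192.168.243.0/25 (124 hosts, 126 usable); 192.168.243.128/26 (39 hosts, 62 usable)


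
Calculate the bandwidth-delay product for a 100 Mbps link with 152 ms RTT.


BDP = bandwidth * RTT
= 100 Mbps * 152 ms
= 100 * 1e6 * 152 / 1000 bits
= 15200000 bits
= 1900000 bytes
= 1855.4688 KB
BDP = 15200000 bits (1900000 bytes)


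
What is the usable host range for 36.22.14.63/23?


Network: 36.22.14.0
Broadcast: 36.22.15.255
First usable = network + 1
Last usable = broadcast - 1
Range: 36.22.14.1 to 36.22.15.254


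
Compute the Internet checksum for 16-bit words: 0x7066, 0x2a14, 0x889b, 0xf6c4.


Sum all words (with carry folding):
+ 0x7066 = 0x7066
+ 0x2a14 = 0x9a7a
+ 0x889b = 0x2316
+ 0xf6c4 = 0x19db
One's complement: ~0x19db
Checksum = 0xe624


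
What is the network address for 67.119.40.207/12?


IP:   01000011.01110111.00101000.11001111
Mask: 11111111.11110000.00000000.00000000
AND operation:
Net:  01000011.01110000.00000000.00000000
Network: 67.112.0.0/12


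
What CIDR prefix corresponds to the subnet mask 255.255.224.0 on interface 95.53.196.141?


Binary: 11111111.11111111.11100000.00000000
Count leading 1s
Prefix: /19


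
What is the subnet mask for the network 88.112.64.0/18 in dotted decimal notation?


/18 means 18 network bits, 14 host bits
Binary: 11111111111111111100000000000000
Mask: 255.255.192.0


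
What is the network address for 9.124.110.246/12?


IP:   00001001.01111100.01101110.11110110
Mask: 11111111.11110000.00000000.00000000
AND operation:
Net:  00001001.01110000.00000000.00000000
Network: 9.112.0.0/12


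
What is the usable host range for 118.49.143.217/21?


Network: 118.49.136.0
Broadcast: 118.49.143.255
First usable = network + 1
Last usable = broadcast - 1
Range: 118.49.136.1 to 118.49.143.254


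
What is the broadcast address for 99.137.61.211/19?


Network: 99.137.32.0/19
Host bits = 13
Set all host bits to 1:
Broadcast: 99.137.63.255


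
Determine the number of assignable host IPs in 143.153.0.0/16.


Host bits = 32 - 16 = 16
Total addresses = 2^16 = 65536
Usable = total - 2 (network and broadcast)
Usable hosts: 65534


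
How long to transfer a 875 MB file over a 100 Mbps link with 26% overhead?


Effective throughput = 100 * (1 - 26/100) = 74 Mbps
File size in Mb = 875 * 8 = 7000 Mb
Time = 7000 / 74
Time = 94.5946 seconds


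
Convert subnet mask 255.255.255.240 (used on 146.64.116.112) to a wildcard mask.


Subnet mask: 255.255.255.240
Wildcard = 255.255.255.255 - subnet mask
255 - 255 = 0
255 - 255 = 0
255 - 255 = 0
255 - 240 = 15
Wildcard: 0.0.0.15


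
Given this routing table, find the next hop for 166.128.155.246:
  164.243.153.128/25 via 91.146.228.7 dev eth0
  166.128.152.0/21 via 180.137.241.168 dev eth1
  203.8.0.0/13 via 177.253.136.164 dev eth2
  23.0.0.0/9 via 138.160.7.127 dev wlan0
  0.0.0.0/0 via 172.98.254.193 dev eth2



Longest prefix match for 166.128.155.246:
  /25 164.243.153.128: no
  /21 166.128.152.0: MATCH
  /13 203.8.0.0: no
  /9 23.0.0.0: no
  /0 0.0.0.0: MATCH
Selected: next-hop 180.137.241.168 via eth1 (matched /21)


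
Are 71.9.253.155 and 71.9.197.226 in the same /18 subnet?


Mask: 255.255.192.0
71.9.253.155 AND mask = 71.9.192.0
71.9.197.226 AND mask = 71.9.192.0
Yes, same subnet (71.9.192.0)


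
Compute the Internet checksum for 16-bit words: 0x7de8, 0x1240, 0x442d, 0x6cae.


Sum all words (with carry folding):
+ 0x7de8 = 0x7de8
+ 0x1240 = 0x9028
+ 0x442d = 0xd455
+ 0x6cae = 0x4104
One's complement: ~0x4104
Checksum = 0xbefb


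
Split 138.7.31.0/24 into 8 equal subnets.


New prefix = 24 + 3 = 27
Each subnet has 32 addresses
  138.7.31.0/27
  138.7.31.32/27
  138.7.31.64/27
  138.7.31.96/27
  138.7.31.128/27
  138.7.31.160/27
  138.7.31.192/27
  138.7.31.224/27
Subnets: 138.7.31.0/27, 138.7.31.32/27, 138.7.31.64/27, 138.7.31.96/27, 138.7.31.128/27, 138.7.31.160/27, 138.7.31.192/27, 138.7.31.224/27


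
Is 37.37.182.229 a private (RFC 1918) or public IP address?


RFC 1918 private ranges:
  10.0.0.0/8 (10.0.0.0 - 10.255.255.255)
  172.16.0.0/12 (172.16.0.0 - 172.31.255.255)
  192.168.0.0/16 (192.168.0.0 - 192.168.255.255)
Public (not in any RFC 1918 range)


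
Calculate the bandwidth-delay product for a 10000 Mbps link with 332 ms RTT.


BDP = bandwidth * RTT
= 10000 Mbps * 332 ms
= 10000 * 1e6 * 332 / 1000 bits
= 3320000000 bits
= 415000000 bytes
= 405273.4375 KB
BDP = 3320000000 bits (415000000 bytes)


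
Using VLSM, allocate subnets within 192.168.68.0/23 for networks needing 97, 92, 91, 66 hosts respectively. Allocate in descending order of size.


97 hosts -> /25 (126 usable): 192.168.68.0/25
92 hosts -> /25 (126 usable): 192.168.68.128/25
91 hosts -> /25 (126 usable): 192.168.69.0/25
66 hosts -> /25 (126 usable): 192.168.69.128/25
Allocation: 192.168.68.0/25 (97 hosts, 126 usable); 192.168.68.128/25 (92 hosts, 126 usable); 192.168.69.0/25 (91 hosts, 126 usable); 192.168.69.128/25 (66 hosts, 126 usable)


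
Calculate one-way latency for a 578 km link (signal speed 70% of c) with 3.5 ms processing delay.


Speed = 0.7 * 3e5 km/s = 210000 km/s
Propagation delay = 578 / 210000 = 0.0028 s = 2.7524 ms
Processing delay = 3.5 ms
Total one-way latency = 6.2524 ms


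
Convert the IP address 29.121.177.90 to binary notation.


29 = 00011101
121 = 01111001
177 = 10110001
90 = 01011010
Binary: 00011101.01111001.10110001.01011010


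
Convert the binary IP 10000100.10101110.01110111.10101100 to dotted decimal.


10000100 = 132
10101110 = 174
01110111 = 119
10101100 = 172
IP: 132.174.119.172


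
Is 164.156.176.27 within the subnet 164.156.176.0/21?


Subnet network: 164.156.176.0
Test IP AND mask: 164.156.176.0
Yes, 164.156.176.27 is in 164.156.176.0/21


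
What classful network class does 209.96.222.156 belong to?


First octet: 209
Binary: 11010001
110xxxxx -> Class C (192-223)
Class C, default mask 255.255.255.0 (/24)


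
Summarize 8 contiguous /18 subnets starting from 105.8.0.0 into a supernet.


Original prefix: /18
Number of subnets: 8 = 2^3
New prefix = 18 - 3 = 15
Supernet: 105.8.0.0/15


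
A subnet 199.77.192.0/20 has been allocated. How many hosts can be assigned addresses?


Host bits = 32 - 20 = 12
Total addresses = 2^12 = 4096
Usable = total - 2 (network and broadcast)
Usable hosts: 4094


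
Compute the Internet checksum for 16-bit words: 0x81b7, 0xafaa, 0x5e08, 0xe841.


Sum all words (with carry folding):
+ 0x81b7 = 0x81b7
+ 0xafaa = 0x3162
+ 0x5e08 = 0x8f6a
+ 0xe841 = 0x77ac
One's complement: ~0x77ac
Checksum = 0x8853


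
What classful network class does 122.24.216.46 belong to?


First octet: 122
Binary: 01111010
0xxxxxxx -> Class A (1-126)
Class A, default mask 255.0.0.0 (/8)


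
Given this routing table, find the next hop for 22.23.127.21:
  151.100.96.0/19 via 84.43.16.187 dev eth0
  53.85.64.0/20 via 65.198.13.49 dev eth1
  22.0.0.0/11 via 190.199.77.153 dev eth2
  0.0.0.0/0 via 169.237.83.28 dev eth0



Longest prefix match for 22.23.127.21:
  /19 151.100.96.0: no
  /20 53.85.64.0: no
  /11 22.0.0.0: MATCH
  /0 0.0.0.0: MATCH
Selected: next-hop 190.199.77.153 via eth2 (matched /11)


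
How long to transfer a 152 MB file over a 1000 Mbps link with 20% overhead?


Effective throughput = 1000 * (1 - 20/100) = 800 Mbps
File size in Mb = 152 * 8 = 1216 Mb
Time = 1216 / 800
Time = 1.52 seconds


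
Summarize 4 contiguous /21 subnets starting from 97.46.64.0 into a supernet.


Original prefix: /21
Number of subnets: 4 = 2^2
New prefix = 21 - 2 = 19
Supernet: 97.46.64.0/19


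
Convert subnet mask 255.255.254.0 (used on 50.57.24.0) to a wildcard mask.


Subnet mask: 255.255.254.0
Wildcard = 255.255.255.255 - subnet mask
255 - 255 = 0
255 - 255 = 0
255 - 254 = 1
255 - 0 = 255
Wildcard: 0.0.1.255


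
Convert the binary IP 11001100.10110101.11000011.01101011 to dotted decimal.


11001100 = 204
10110101 = 181
11000011 = 195
01101011 = 107
IP: 204.181.195.107


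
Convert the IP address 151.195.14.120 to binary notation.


151 = 10010111
195 = 11000011
14 = 00001110
120 = 01111000
Binary: 10010111.11000011.00001110.01111000


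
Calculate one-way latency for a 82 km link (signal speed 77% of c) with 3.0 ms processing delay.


Speed = 0.77 * 3e5 km/s = 231000 km/s
Propagation delay = 82 / 231000 = 0.0004 s = 0.355 ms
Processing delay = 3.0 ms
Total one-way latency = 3.355 ms


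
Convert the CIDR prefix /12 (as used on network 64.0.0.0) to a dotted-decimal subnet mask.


/12 means 12 network bits, 20 host bits
Binary: 11111111111100000000000000000000
Mask: 255.240.0.0


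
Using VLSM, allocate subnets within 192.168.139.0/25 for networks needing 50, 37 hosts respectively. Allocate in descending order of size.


50 hosts -> /26 (62 usable): 192.168.139.0/26
37 hosts -> /26 (62 usable): 192.168.139.64/26
Allocation: 192.168.139.0/26 (50 hosts, 62 usable); 192.168.139.64/26 (37 hosts, 62 usable)


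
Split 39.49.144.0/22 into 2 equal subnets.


New prefix = 22 + 1 = 23
Each subnet has 512 addresses
  39.49.144.0/23
  39.49.146.0/23
Subnets: 39.49.144.0/23, 39.49.146.0/23


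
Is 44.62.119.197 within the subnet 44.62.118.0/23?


Subnet network: 44.62.118.0
Test IP AND mask: 44.62.118.0
Yes, 44.62.119.197 is in 44.62.118.0/23


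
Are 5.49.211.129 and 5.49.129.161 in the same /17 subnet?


Mask: 255.255.128.0
5.49.211.129 AND mask = 5.49.128.0
5.49.129.161 AND mask = 5.49.128.0
Yes, same subnet (5.49.128.0)


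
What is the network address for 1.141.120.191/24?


IP:   00000001.10001101.01111000.10111111
Mask: 11111111.11111111.11111111.00000000
AND operation:
Net:  00000001.10001101.01111000.00000000
Network: 1.141.120.0/24


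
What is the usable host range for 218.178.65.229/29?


Network: 218.178.65.224
Broadcast: 218.178.65.231
First usable = network + 1
Last usable = broadcast - 1
Range: 218.178.65.225 to 218.178.65.230


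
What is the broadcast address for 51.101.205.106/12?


Network: 51.96.0.0/12
Host bits = 20
Set all host bits to 1:
Broadcast: 51.111.255.255


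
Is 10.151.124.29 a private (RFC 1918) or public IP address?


RFC 1918 private ranges:
  10.0.0.0/8 (10.0.0.0 - 10.255.255.255)
  172.16.0.0/12 (172.16.0.0 - 172.31.255.255)
  192.168.0.0/16 (192.168.0.0 - 192.168.255.255)
Private (in 10.0.0.0/8)


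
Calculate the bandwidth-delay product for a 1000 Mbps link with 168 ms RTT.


BDP = bandwidth * RTT
= 1000 Mbps * 168 ms
= 1000 * 1e6 * 168 / 1000 bits
= 168000000 bits
= 21000000 bytes
= 20507.8125 KB
BDP = 168000000 bits (21000000 bytes)


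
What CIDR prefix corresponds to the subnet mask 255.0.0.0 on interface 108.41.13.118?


Binary: 11111111.00000000.00000000.00000000
Count leading 1s
Prefix: /8


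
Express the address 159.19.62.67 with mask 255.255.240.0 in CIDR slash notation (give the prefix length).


Binary: 11111111.11111111.11110000.00000000
Count leading 1s
Prefix: /20


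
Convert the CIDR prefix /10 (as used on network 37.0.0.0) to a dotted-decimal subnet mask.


/10 means 10 network bits, 22 host bits
Binary: 11111111110000000000000000000000
Mask: 255.192.0.0


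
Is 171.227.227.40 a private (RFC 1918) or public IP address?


RFC 1918 private ranges:
  10.0.0.0/8 (10.0.0.0 - 10.255.255.255)
  172.16.0.0/12 (172.16.0.0 - 172.31.255.255)
  192.168.0.0/16 (192.168.0.0 - 192.168.255.255)
Public (not in any RFC 1918 range)


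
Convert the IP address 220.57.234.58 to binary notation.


220 = 11011100
57 = 00111001
234 = 11101010
58 = 00111010
Binary: 11011100.00111001.11101010.00111010


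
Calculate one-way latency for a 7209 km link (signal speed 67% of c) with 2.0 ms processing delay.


Speed = 0.67 * 3e5 km/s = 201000 km/s
Propagation delay = 7209 / 201000 = 0.0359 s = 35.8657 ms
Processing delay = 2.0 ms
Total one-way latency = 37.8657 ms


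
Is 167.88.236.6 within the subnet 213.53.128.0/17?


Subnet network: 213.53.128.0
Test IP AND mask: 167.88.128.0
No, 167.88.236.6 is not in 213.53.128.0/17


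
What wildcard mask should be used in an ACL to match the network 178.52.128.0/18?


Subnet mask: 255.255.192.0
Wildcard = 255.255.255.255 - subnet mask
255 - 255 = 0
255 - 255 = 0
255 - 192 = 63
255 - 0 = 255
Wildcard: 0.0.63.255


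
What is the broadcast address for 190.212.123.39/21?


Network: 190.212.120.0/21
Host bits = 11
Set all host bits to 1:
Broadcast: 190.212.127.255


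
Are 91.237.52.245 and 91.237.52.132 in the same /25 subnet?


Mask: 255.255.255.128
91.237.52.245 AND mask = 91.237.52.128
91.237.52.132 AND mask = 91.237.52.128
Yes, same subnet (91.237.52.128)


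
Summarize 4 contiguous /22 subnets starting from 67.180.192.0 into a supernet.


Original prefix: /22
Number of subnets: 4 = 2^2
New prefix = 22 - 2 = 20
Supernet: 67.180.192.0/20


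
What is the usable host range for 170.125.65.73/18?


Network: 170.125.64.0
Broadcast: 170.125.127.255
First usable = network + 1
Last usable = broadcast - 1
Range: 170.125.64.1 to 170.125.127.254


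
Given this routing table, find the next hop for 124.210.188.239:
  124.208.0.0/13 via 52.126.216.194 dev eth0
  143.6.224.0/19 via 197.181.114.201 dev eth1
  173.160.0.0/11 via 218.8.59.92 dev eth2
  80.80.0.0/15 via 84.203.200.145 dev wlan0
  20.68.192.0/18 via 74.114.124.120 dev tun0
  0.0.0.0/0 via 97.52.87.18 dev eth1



Longest prefix match for 124.210.188.239:
  /13 124.208.0.0: MATCH
  /19 143.6.224.0: no
  /11 173.160.0.0: no
  /15 80.80.0.0: no
  /18 20.68.192.0: no
  /0 0.0.0.0: MATCH
Selected: next-hop 52.126.216.194 via eth0 (matched /13)


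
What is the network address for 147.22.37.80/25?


IP:   10010011.00010110.00100101.01010000
Mask: 11111111.11111111.11111111.10000000
AND operation:
Net:  10010011.00010110.00100101.00000000
Network: 147.22.37.0/25


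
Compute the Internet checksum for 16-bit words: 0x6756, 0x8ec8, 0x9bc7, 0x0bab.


Sum all words (with carry folding):
+ 0x6756 = 0x6756
+ 0x8ec8 = 0xf61e
+ 0x9bc7 = 0x91e6
+ 0x0bab = 0x9d91
One's complement: ~0x9d91
Checksum = 0x626e


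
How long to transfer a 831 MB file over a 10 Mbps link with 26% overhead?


Effective throughput = 10 * (1 - 26/100) = 7.4 Mbps
File size in Mb = 831 * 8 = 6648 Mb
Time = 6648 / 7.4
Time = 898.3784 seconds


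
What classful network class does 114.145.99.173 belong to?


First octet: 114
Binary: 01110010
0xxxxxxx -> Class A (1-126)
Class A, default mask 255.0.0.0 (/8)


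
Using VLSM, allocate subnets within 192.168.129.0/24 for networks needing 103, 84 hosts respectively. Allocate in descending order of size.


103 hosts -> /25 (126 usable): 192.168.129.0/25
84 hosts -> /25 (126 usable): 192.168.129.128/25
Allocation: 192.168.129.0/25 (103 hosts, 126 usable); 192.168.129.128/25 (84 hosts, 126 usable)


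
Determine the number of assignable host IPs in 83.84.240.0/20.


Host bits = 32 - 20 = 12
Total addresses = 2^12 = 4096
Usable = total - 2 (network and broadcast)
Usable hosts: 4094


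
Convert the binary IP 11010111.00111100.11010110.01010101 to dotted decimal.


11010111 = 215
00111100 = 60
11010110 = 214
01010101 = 85
IP: 215.60.214.85


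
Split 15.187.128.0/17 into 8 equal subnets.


New prefix = 17 + 3 = 20
Each subnet has 4096 addresses
  15.187.128.0/20
  15.187.144.0/20
  15.187.160.0/20
  15.187.176.0/20
  15.187.192.0/20
  15.187.208.0/20
  15.187.224.0/20
  15.187.240.0/20
Subnets: 15.187.128.0/20, 15.187.144.0/20, 15.187.160.0/20, 15.187.176.0/20, 15.187.192.0/20, 15.187.208.0/20, 15.187.224.0/20, 15.187.240.0/20


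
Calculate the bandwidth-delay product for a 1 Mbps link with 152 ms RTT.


BDP = bandwidth * RTT
= 1 Mbps * 152 ms
= 1 * 1e6 * 152 / 1000 bits
= 152000 bits
= 19000 bytes
= 18.5547 KB
BDP = 152000 bits (19000 bytes)


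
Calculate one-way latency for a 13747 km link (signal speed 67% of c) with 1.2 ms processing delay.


Speed = 0.67 * 3e5 km/s = 201000 km/s
Propagation delay = 13747 / 201000 = 0.0684 s = 68.393 ms
Processing delay = 1.2 ms
Total one-way latency = 69.593 ms


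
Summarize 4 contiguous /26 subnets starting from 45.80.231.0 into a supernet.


Original prefix: /26
Number of subnets: 4 = 2^2
New prefix = 26 - 2 = 24
Supernet: 45.80.231.0/24


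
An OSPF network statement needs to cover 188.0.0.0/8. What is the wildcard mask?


Subnet mask: 255.0.0.0
Wildcard = 255.255.255.255 - subnet mask
255 - 255 = 0
255 - 0 = 255
255 - 0 = 255
255 - 0 = 255
Wildcard: 0.255.255.255


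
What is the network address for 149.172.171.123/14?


IP:   10010101.10101100.10101011.01111011
Mask: 11111111.11111100.00000000.00000000
AND operation:
Net:  10010101.10101100.00000000.00000000
Network: 149.172.0.0/14


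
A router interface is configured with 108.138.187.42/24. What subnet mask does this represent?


/24 means 24 network bits, 8 host bits
Binary: 11111111111111111111111100000000
Mask: 255.255.255.0


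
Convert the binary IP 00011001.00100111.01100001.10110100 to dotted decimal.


00011001 = 25
00100111 = 39
01100001 = 97
10110100 = 180
IP: 25.39.97.180


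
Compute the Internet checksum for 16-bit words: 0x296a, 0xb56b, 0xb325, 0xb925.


Sum all words (with carry folding):
+ 0x296a = 0x296a
+ 0xb56b = 0xded5
+ 0xb325 = 0x91fb
+ 0xb925 = 0x4b21
One's complement: ~0x4b21
Checksum = 0xb4de


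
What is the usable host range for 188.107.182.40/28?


Network: 188.107.182.32
Broadcast: 188.107.182.47
First usable = network + 1
Last usable = broadcast - 1
Range: 188.107.182.33 to 188.107.182.46


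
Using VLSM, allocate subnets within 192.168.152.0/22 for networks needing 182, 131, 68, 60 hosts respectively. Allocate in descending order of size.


182 hosts -> /24 (254 usable): 192.168.152.0/24
131 hosts -> /24 (254 usable): 192.168.153.0/24
68 hosts -> /25 (126 usable): 192.168.154.0/25
60 hosts -> /26 (62 usable): 192.168.154.128/26
Allocation: 192.168.152.0/24 (182 hosts, 254 usable); 192.168.153.0/24 (131 hosts, 254 usable); 192.168.154.0/25 (68 hosts, 126 usable); 192.168.154.128/26 (60 hosts, 62 usable)


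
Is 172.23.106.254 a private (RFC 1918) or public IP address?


RFC 1918 private ranges:
  10.0.0.0/8 (10.0.0.0 - 10.255.255.255)
  172.16.0.0/12 (172.16.0.0 - 172.31.255.255)
  192.168.0.0/16 (192.168.0.0 - 192.168.255.255)
Private (in 172.16.0.0/12)


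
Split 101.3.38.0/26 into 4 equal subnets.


New prefix = 26 + 2 = 28
Each subnet has 16 addresses
  101.3.38.0/28
  101.3.38.16/28
  101.3.38.32/28
  101.3.38.48/28
Subnets: 101.3.38.0/28, 101.3.38.16/28, 101.3.38.32/28, 101.3.38.48/28


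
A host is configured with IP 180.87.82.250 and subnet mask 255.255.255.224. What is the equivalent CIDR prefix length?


Binary: 11111111.11111111.11111111.11100000
Count leading 1s
Prefix: /27


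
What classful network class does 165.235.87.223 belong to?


First octet: 165
Binary: 10100101
10xxxxxx -> Class B (128-191)
Class B, default mask 255.255.0.0 (/16)


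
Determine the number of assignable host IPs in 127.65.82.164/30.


Host bits = 32 - 30 = 2
Total addresses = 2^2 = 4
Usable = total - 2 (network and broadcast)
Usable hosts: 2


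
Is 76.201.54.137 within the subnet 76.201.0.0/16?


Subnet network: 76.201.0.0
Test IP AND mask: 76.201.0.0
Yes, 76.201.54.137 is in 76.201.0.0/16


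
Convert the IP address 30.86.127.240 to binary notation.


30 = 00011110
86 = 01010110
127 = 01111111
240 = 11110000
Binary: 00011110.01010110.01111111.11110000


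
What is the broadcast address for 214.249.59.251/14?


Network: 214.248.0.0/14
Host bits = 18
Set all host bits to 1:
Broadcast: 214.251.255.255


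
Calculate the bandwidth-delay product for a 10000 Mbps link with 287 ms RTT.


BDP = bandwidth * RTT
= 10000 Mbps * 287 ms
= 10000 * 1e6 * 287 / 1000 bits
= 2870000000 bits
= 358750000 bytes
= 350341.7969 KB
BDP = 2870000000 bits (358750000 bytes)


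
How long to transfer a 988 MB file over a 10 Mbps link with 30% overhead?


Effective throughput = 10 * (1 - 30/100) = 7 Mbps
File size in Mb = 988 * 8 = 7904 Mb
Time = 7904 / 7
Time = 1129.1429 seconds


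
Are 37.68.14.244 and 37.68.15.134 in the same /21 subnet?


Mask: 255.255.248.0
37.68.14.244 AND mask = 37.68.8.0
37.68.15.134 AND mask = 37.68.8.0
Yes, same subnet (37.68.8.0)


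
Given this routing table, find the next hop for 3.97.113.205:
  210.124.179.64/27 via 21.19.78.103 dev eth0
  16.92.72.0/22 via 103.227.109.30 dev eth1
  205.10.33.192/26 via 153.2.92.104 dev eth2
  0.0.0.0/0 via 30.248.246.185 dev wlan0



Longest prefix match for 3.97.113.205:
  /27 210.124.179.64: no
  /22 16.92.72.0: no
  /26 205.10.33.192: no
  /0 0.0.0.0: MATCH
Selected: next-hop 30.248.246.185 via wlan0 (matched /0)


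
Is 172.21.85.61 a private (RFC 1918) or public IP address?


RFC 1918 private ranges:
  10.0.0.0/8 (10.0.0.0 - 10.255.255.255)
  172.16.0.0/12 (172.16.0.0 - 172.31.255.255)
  192.168.0.0/16 (192.168.0.0 - 192.168.255.255)
Private (in 172.16.0.0/12)


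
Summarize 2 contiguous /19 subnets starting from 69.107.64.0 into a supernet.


Original prefix: /19
Number of subnets: 2 = 2^1
New prefix = 19 - 1 = 18
Supernet: 69.107.64.0/18


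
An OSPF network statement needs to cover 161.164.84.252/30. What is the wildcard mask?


Subnet mask: 255.255.255.252
Wildcard = 255.255.255.255 - subnet mask
255 - 255 = 0
255 - 255 = 0
255 - 255 = 0
255 - 252 = 3
Wildcard: 0.0.0.3


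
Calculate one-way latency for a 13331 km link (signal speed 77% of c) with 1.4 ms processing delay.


Speed = 0.77 * 3e5 km/s = 231000 km/s
Propagation delay = 13331 / 231000 = 0.0577 s = 57.71 ms
Processing delay = 1.4 ms
Total one-way latency = 59.11 ms


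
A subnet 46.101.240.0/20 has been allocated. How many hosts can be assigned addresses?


Host bits = 32 - 20 = 12
Total addresses = 2^12 = 4096
Usable = total - 2 (network and broadcast)
Usable hosts: 4094


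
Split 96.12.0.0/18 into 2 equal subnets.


New prefix = 18 + 1 = 19
Each subnet has 8192 addresses
  96.12.0.0/19
  96.12.32.0/19
Subnets: 96.12.0.0/19, 96.12.32.0/19


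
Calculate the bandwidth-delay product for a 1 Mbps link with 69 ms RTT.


BDP = bandwidth * RTT
= 1 Mbps * 69 ms
= 1 * 1e6 * 69 / 1000 bits
= 69000 bits
= 8625 bytes
= 8.4229 KB
BDP = 69000 bits (8625 bytes)


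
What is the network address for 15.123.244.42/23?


IP:   00001111.01111011.11110100.00101010
Mask: 11111111.11111111.11111110.00000000
AND operation:
Net:  00001111.01111011.11110100.00000000
Network: 15.123.244.0/23


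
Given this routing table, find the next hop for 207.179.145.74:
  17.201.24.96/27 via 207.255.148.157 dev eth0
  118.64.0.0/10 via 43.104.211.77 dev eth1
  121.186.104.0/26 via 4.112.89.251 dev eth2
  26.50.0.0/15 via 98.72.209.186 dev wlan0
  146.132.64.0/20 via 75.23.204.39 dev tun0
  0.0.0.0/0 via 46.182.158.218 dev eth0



Longest prefix match for 207.179.145.74:
  /27 17.201.24.96: no
  /10 118.64.0.0: no
  /26 121.186.104.0: no
  /15 26.50.0.0: no
  /20 146.132.64.0: no
  /0 0.0.0.0: MATCH
Selected: next-hop 46.182.158.218 via eth0 (matched /0)


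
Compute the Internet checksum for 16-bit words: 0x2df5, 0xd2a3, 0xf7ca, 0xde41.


Sum all words (with carry folding):
+ 0x2df5 = 0x2df5
+ 0xd2a3 = 0x0099
+ 0xf7ca = 0xf863
+ 0xde41 = 0xd6a5
One's complement: ~0xd6a5
Checksum = 0x295a


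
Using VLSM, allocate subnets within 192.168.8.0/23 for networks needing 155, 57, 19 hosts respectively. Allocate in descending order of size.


155 hosts -> /24 (254 usable): 192.168.8.0/24
57 hosts -> /26 (62 usable): 192.168.9.0/26
19 hosts -> /27 (30 usable): 192.168.9.64/27
Allocation: 192.168.8.0/24 (155 hosts, 254 usable); 192.168.9.0/26 (57 hosts, 62 usable); 192.168.9.64/27 (19 hosts, 30 usable)


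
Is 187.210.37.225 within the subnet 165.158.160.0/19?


Subnet network: 165.158.160.0
Test IP AND mask: 187.210.32.0
No, 187.210.37.225 is not in 165.158.160.0/19


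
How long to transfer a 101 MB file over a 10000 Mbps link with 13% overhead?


Effective throughput = 10000 * (1 - 13/100) = 8700 Mbps
File size in Mb = 101 * 8 = 808 Mb
Time = 808 / 8700
Time = 0.0929 seconds


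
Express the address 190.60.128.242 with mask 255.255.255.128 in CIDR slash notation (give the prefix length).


Binary: 11111111.11111111.11111111.10000000
Count leading 1s
Prefix: /25


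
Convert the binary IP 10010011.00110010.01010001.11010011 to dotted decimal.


10010011 = 147
00110010 = 50
01010001 = 81
11010011 = 211
IP: 147.50.81.211


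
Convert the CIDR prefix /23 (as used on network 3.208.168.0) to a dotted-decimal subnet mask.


/23 means 23 network bits, 9 host bits
Binary: 11111111111111111111111000000000
Mask: 255.255.254.0


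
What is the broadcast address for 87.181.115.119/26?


Network: 87.181.115.64/26
Host bits = 6
Set all host bits to 1:
Broadcast: 87.181.115.127


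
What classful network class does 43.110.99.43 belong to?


First octet: 43
Binary: 00101011
0xxxxxxx -> Class A (1-126)
Class A, default mask 255.0.0.0 (/8)


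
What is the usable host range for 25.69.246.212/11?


Network: 25.64.0.0
Broadcast: 25.95.255.255
First usable = network + 1
Last usable = broadcast - 1
Range: 25.64.0.1 to 25.95.255.254


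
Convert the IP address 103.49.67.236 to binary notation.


103 = 01100111
49 = 00110001
67 = 01000011
236 = 11101100
Binary: 01100111.00110001.01000011.11101100


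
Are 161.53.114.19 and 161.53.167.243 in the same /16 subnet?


Mask: 255.255.0.0
161.53.114.19 AND mask = 161.53.0.0
161.53.167.243 AND mask = 161.53.0.0
Yes, same subnet (161.53.0.0)


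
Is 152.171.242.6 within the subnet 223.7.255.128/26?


Subnet network: 223.7.255.128
Test IP AND mask: 152.171.242.0
No, 152.171.242.6 is not in 223.7.255.128/26


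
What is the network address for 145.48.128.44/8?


IP:   10010001.00110000.10000000.00101100
Mask: 11111111.00000000.00000000.00000000
AND operation:
Net:  10010001.00000000.00000000.00000000
Network: 145.0.0.0/8


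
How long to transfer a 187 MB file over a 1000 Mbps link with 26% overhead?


Effective throughput = 1000 * (1 - 26/100) = 740 Mbps
File size in Mb = 187 * 8 = 1496 Mb
Time = 1496 / 740
Time = 2.0216 seconds


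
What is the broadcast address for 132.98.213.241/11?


Network: 132.96.0.0/11
Host bits = 21
Set all host bits to 1:
Broadcast: 132.127.255.255


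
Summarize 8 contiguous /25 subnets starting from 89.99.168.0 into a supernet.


Original prefix: /25
Number of subnets: 8 = 2^3
New prefix = 25 - 3 = 22
Supernet: 89.99.168.0/22


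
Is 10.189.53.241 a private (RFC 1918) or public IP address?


RFC 1918 private ranges:
  10.0.0.0/8 (10.0.0.0 - 10.255.255.255)
  172.16.0.0/12 (172.16.0.0 - 172.31.255.255)
  192.168.0.0/16 (192.168.0.0 - 192.168.255.255)
Private (in 10.0.0.0/8)


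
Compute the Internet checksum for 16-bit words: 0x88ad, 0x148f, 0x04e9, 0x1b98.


Sum all words (with carry folding):
+ 0x88ad = 0x88ad
+ 0x148f = 0x9d3c
+ 0x04e9 = 0xa225
+ 0x1b98 = 0xbdbd
One's complement: ~0xbdbd
Checksum = 0x4242


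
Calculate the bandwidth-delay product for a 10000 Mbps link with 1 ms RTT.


BDP = bandwidth * RTT
= 10000 Mbps * 1 ms
= 10000 * 1e6 * 1 / 1000 bits
= 10000000 bits
= 1250000 bytes
= 1220.7031 KB
BDP = 10000000 bits (1250000 bytes)


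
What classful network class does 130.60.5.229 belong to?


First octet: 130
Binary: 10000010
10xxxxxx -> Class B (128-191)
Class B, default mask 255.255.0.0 (/16)


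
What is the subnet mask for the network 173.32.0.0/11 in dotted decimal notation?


/11 means 11 network bits, 21 host bits
Binary: 11111111111000000000000000000000
Mask: 255.224.0.0


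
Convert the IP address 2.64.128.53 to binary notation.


2 = 00000010
64 = 01000000
128 = 10000000
53 = 00110101
Binary: 00000010.01000000.10000000.00110101


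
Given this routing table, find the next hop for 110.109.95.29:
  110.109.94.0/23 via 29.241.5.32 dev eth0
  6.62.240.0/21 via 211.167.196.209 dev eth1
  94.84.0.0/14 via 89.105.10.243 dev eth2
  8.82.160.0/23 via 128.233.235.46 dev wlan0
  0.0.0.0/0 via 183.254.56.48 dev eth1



Longest prefix match for 110.109.95.29:
  /23 110.109.94.0: MATCH
  /21 6.62.240.0: no
  /14 94.84.0.0: no
  /23 8.82.160.0: no
  /0 0.0.0.0: MATCH
Selected: next-hop 29.241.5.32 via eth0 (matched /23)


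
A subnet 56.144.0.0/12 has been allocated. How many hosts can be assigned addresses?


Host bits = 32 - 12 = 20
Total addresses = 2^20 = 1048576
Usable = total - 2 (network and broadcast)
Usable hosts: 1048574


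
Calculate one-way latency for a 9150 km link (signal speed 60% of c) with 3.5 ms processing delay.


Speed = 0.6 * 3e5 km/s = 180000 km/s
Propagation delay = 9150 / 180000 = 0.0508 s = 50.8333 ms
Processing delay = 3.5 ms
Total one-way latency = 54.3333 ms


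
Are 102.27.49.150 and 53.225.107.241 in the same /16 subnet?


Mask: 255.255.0.0
102.27.49.150 AND mask = 102.27.0.0
53.225.107.241 AND mask = 53.225.0.0
No, different subnets (102.27.0.0 vs 53.225.0.0)


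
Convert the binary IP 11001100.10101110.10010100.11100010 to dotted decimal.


11001100 = 204
10101110 = 174
10010100 = 148
11100010 = 226
IP: 204.174.148.226


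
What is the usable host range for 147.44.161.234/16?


Network: 147.44.0.0
Broadcast: 147.44.255.255
First usable = network + 1
Last usable = broadcast - 1
Range: 147.44.0.1 to 147.44.255.254


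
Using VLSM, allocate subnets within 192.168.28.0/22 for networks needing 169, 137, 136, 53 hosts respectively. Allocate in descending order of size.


169 hosts -> /24 (254 usable): 192.168.28.0/24
137 hosts -> /24 (254 usable): 192.168.29.0/24
136 hosts -> /24 (254 usable): 192.168.30.0/24
53 hosts -> /26 (62 usable): 192.168.31.0/26
Allocation: 192.168.28.0/24 (169 hosts, 254 usable); 192.168.29.0/24 (137 hosts, 254 usable); 192.168.30.0/24 (136 hosts, 254 usable); 192.168.31.0/26 (53 hosts, 62 usable)


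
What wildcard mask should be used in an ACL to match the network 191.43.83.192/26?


Subnet mask: 255.255.255.192
Wildcard = 255.255.255.255 - subnet mask
255 - 255 = 0
255 - 255 = 0
255 - 255 = 0
255 - 192 = 63
Wildcard: 0.0.0.63


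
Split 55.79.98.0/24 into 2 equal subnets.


New prefix = 24 + 1 = 25
Each subnet has 128 addresses
  55.79.98.0/25
  55.79.98.128/25
Subnets: 55.79.98.0/25, 55.79.98.128/25


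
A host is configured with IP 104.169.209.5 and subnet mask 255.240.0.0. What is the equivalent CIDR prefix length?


Binary: 11111111.11110000.00000000.00000000
Count leading 1s
Prefix: /12
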